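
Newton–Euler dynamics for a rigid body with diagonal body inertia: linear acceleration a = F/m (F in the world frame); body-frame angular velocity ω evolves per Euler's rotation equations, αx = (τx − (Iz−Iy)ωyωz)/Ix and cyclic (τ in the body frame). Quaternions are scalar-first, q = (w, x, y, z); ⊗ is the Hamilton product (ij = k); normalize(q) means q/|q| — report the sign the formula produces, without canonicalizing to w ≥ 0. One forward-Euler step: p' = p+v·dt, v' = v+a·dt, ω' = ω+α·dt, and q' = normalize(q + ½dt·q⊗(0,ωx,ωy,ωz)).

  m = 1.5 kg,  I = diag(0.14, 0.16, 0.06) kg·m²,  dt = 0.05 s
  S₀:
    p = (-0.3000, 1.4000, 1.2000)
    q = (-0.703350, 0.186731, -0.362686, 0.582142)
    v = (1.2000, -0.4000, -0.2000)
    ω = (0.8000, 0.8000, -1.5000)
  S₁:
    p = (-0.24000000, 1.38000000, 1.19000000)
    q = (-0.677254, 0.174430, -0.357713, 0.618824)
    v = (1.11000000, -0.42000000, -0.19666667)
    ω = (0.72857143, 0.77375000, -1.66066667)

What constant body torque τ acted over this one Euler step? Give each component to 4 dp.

ω₁ − ω₀ = (-0.07142857, -0.02625000, -0.16066667)
ω₀×(Iω₀) = (0.1200, -0.0960, 0.0128)
I·α + gyro = (-0.0800, -0.1800, -0.1800)

τ = (-0.0800, -0.1800, -0.1800)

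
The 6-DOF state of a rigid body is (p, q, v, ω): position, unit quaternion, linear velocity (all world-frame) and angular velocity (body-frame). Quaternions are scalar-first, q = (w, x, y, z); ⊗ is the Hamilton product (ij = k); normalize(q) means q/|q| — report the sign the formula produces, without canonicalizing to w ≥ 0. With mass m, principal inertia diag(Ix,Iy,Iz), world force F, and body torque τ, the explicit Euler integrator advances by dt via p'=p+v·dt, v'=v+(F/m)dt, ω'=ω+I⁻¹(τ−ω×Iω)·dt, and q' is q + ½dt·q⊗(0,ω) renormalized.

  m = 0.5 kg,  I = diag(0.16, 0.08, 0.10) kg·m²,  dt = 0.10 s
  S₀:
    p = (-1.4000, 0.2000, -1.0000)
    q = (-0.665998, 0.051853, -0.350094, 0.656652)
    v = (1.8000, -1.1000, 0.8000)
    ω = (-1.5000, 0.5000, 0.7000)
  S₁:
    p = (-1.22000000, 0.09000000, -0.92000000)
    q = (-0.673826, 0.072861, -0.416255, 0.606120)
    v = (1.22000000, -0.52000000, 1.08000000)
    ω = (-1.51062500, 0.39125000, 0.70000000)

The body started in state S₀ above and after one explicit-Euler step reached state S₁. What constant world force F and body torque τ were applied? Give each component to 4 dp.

velocity change Δv = (-0.58000000, 0.58000000, 0.28000000)
F = m·Δv/dt = (-2.9000, 2.9000, 1.4000)
ω₁ − ω₀ = (-0.01062500, -0.10875000, 0.00000000)
ω₀×(Iω₀) = (0.0070, -0.0630, 0.0600)
I·α + gyro = (-0.0100, -0.1500, 0.0600)

F = (-2.9000, 2.9000, 1.4000)
τ = (-0.0100, -0.1500, 0.0600)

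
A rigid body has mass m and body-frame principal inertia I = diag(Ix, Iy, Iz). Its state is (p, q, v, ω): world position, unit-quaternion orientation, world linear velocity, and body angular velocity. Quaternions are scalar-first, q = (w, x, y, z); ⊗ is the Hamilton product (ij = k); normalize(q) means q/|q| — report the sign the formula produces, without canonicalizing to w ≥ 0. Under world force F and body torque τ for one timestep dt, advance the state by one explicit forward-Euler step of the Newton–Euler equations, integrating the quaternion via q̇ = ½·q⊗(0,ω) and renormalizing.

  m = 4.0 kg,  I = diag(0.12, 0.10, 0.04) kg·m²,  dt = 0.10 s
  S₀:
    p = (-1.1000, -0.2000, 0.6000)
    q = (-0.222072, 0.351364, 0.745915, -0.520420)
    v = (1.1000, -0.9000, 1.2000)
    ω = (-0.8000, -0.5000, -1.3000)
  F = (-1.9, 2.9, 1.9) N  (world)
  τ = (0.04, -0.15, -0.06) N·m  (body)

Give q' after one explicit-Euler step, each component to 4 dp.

q' = (-0.2225, 0.2978, 0.7926, -0.4834)

Hamilton product q⊗(0,ω) = (-0.0224973, -1.0522419, 0.9841452, 0.7097436)
updated quaternion q' = (-0.2225, 0.2978, 0.7926, -0.4834)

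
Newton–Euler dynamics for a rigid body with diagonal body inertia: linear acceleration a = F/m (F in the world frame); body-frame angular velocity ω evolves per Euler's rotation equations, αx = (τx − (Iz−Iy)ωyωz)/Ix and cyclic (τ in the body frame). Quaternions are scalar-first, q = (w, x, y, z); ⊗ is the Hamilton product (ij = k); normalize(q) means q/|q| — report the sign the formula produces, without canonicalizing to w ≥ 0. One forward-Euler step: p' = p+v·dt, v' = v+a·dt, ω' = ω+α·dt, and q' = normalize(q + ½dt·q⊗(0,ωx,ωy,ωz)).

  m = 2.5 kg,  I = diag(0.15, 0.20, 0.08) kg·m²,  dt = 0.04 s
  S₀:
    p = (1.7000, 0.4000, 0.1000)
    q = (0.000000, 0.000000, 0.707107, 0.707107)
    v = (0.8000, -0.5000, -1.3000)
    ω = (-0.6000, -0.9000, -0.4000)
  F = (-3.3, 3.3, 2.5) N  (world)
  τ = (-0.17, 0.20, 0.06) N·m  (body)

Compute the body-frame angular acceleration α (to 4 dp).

α = (-0.8453, 0.9160, 0.4125)

gyro term ω×Iω = (-0.0432, 0.0168, 0.0270)
(τ − ω×Iω)/I = (-0.8453, 0.9160, 0.4125)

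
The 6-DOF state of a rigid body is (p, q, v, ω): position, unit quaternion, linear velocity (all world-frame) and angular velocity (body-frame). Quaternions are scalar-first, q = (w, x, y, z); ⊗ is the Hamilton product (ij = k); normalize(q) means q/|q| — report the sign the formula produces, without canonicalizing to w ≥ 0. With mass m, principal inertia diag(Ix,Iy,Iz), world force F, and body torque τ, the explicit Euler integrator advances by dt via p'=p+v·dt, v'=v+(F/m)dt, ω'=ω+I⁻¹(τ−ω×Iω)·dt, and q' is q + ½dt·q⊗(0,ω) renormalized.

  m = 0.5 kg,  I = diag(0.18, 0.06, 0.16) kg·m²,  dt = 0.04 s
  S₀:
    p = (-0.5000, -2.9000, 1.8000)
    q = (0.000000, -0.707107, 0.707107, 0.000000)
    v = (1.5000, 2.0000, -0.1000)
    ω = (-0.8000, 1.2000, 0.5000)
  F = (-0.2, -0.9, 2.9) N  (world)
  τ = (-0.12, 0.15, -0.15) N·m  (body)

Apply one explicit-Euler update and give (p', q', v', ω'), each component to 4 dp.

p' = (-0.4400, -2.8200, 1.7960)
q' = (-0.0283, -0.6997, 0.7138, -0.0057)
v' = (1.4840, 1.9280, 0.1320)
ω' = (-0.8400, 1.3053, 0.4337)

precession coupling ω×(Iω) = (0.0600, -0.0080, 0.1152)
(τ − ω×Iω)/I = (-1.0000, 2.6333, -1.6575)
new body rate ω' = (-0.8400, 1.3053, 0.4337)
Hamilton product q⊗(0,ω) = (-1.4142140, 0.3535535, 0.3535535, -0.2828428)
updated quaternion q' = (-0.0283, -0.6997, 0.7138, -0.0057)
new position p' = (-0.4400, -2.8200, 1.7960)
v' = v + a·dt = (1.4840, 1.9280, 0.1320)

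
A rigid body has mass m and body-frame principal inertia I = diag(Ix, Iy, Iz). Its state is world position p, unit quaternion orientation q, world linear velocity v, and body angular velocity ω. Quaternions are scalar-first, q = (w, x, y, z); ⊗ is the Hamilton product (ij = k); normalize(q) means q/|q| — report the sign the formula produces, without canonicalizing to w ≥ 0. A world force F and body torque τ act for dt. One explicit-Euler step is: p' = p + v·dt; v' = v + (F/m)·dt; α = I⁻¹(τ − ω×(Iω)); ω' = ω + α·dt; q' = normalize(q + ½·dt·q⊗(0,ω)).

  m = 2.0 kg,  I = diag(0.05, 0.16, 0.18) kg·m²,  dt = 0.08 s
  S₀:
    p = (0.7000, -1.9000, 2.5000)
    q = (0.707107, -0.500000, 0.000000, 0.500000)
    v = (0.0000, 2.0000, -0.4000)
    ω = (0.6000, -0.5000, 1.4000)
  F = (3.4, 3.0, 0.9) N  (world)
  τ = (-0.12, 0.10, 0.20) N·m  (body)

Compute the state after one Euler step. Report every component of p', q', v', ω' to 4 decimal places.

p' = (0.7000, -1.7400, 2.4680)
q' = (0.6897, -0.4721, 0.0258, 0.5485)
v' = (0.1360, 2.1200, -0.3640)
ω' = (0.4304, -0.3954, 1.5036)

gyro term ω×Iω = (-0.0140, -0.1092, -0.0330)
(τ − ω×Iω)/I = (-2.1200, 1.3075, 1.2944)
new body rate ω' = (0.4304, -0.3954, 1.5036)
2q̇ = q⊗(0,ω) = (-0.4000000, 0.6742642, 0.6464465, 1.2399498)
updated quaternion q' = (0.6897, -0.4721, 0.0258, 0.5485)
a = (1.7000, 1.5000, 0.4500)
p' = p + v·dt = (0.7000, -1.7400, 2.4680)
v' = v + a·dt = (0.1360, 2.1200, -0.3640)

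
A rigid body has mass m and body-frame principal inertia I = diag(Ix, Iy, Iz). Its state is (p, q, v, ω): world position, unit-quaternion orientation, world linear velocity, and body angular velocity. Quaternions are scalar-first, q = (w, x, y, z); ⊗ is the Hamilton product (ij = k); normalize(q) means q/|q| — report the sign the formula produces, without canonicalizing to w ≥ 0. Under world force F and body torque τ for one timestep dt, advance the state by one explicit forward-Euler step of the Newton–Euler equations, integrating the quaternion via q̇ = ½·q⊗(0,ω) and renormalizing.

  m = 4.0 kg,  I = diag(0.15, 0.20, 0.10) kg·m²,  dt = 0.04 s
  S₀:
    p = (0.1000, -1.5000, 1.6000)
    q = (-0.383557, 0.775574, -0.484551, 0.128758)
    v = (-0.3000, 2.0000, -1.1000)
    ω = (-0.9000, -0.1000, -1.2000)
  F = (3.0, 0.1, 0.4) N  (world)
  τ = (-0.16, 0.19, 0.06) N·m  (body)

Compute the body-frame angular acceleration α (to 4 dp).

gyro term ω×Iω = (-0.0120, 0.0540, 0.0045)
(τ − ω×Iω)/I = (-0.9867, 0.6800, 0.5550)

α = (-0.9867, 0.6800, 0.5550)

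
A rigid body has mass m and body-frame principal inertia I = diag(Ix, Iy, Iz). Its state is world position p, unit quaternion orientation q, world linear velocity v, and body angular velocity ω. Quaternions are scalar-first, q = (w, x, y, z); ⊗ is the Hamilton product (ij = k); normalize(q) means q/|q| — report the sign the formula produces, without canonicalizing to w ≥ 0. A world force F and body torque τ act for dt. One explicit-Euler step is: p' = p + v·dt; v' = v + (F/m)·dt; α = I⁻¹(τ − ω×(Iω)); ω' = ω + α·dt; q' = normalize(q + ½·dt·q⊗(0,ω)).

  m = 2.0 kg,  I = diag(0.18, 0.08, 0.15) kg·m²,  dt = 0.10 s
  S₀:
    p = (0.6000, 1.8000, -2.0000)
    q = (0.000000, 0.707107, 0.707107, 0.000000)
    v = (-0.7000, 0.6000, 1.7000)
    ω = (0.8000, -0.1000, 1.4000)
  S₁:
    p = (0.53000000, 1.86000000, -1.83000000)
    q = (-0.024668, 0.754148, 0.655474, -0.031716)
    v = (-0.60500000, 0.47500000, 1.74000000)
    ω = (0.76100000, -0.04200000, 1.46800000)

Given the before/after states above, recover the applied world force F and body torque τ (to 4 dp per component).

rate change Δω = (-0.03900000, 0.05800000, 0.06800000)
τ = I·(Δω/dt) + ω₀×(Iω₀) = (-0.0800, 0.0800, 0.1100)
velocity change Δv = (0.09500000, -0.12500000, 0.04000000)
F = m·Δv/dt = (1.9000, -2.5000, 0.8000)

F = (1.9000, -2.5000, 0.8000)
τ = (-0.0800, 0.0800, 0.1100)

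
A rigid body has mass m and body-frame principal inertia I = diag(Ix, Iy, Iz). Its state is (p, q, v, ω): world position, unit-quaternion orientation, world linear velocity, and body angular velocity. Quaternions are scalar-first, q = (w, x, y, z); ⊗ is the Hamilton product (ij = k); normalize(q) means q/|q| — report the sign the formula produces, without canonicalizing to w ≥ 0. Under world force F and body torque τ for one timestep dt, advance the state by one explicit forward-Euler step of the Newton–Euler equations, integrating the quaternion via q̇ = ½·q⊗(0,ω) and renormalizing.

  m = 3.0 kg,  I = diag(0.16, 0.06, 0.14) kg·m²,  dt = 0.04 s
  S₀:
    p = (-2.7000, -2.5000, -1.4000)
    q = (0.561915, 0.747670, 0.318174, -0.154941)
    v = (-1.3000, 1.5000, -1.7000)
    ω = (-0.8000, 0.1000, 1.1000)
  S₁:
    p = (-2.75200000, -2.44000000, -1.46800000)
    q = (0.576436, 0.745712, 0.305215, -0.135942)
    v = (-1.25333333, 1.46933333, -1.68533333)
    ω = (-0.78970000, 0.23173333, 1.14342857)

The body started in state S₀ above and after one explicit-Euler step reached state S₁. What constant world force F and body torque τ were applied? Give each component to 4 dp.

F = (3.5000, -2.3000, 1.1000)
τ = (0.0500, 0.1800, 0.1600)

rate change Δω = (0.01030000, 0.13173333, 0.04342857)
I·α + gyro = (0.0500, 0.1800, 0.1600)
v₁ − v₀ = (0.04666667, -0.03066667, 0.01466667)
m·(v₁−v₀)/dt = (3.5000, -2.3000, 1.1000)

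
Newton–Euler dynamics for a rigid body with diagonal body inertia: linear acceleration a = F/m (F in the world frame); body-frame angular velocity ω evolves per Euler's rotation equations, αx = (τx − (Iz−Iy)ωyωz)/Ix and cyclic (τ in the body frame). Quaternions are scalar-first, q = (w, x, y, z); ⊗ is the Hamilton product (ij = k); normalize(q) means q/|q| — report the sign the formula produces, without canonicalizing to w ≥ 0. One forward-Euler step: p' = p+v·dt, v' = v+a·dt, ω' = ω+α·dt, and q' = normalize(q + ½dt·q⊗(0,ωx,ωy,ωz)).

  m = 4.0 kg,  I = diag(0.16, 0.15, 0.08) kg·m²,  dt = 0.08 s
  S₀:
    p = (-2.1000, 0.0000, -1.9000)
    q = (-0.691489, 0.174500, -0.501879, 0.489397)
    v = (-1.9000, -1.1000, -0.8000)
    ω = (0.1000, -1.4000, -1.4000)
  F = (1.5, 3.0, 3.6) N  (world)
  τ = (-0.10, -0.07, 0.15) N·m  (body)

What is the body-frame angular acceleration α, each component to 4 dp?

α = (0.2325, -0.3920, 1.8575)

gyro term ω×Iω = (-0.1372, -0.0112, 0.0014)
(τ − ω×Iω)/I = (0.2325, -0.3920, 1.8575)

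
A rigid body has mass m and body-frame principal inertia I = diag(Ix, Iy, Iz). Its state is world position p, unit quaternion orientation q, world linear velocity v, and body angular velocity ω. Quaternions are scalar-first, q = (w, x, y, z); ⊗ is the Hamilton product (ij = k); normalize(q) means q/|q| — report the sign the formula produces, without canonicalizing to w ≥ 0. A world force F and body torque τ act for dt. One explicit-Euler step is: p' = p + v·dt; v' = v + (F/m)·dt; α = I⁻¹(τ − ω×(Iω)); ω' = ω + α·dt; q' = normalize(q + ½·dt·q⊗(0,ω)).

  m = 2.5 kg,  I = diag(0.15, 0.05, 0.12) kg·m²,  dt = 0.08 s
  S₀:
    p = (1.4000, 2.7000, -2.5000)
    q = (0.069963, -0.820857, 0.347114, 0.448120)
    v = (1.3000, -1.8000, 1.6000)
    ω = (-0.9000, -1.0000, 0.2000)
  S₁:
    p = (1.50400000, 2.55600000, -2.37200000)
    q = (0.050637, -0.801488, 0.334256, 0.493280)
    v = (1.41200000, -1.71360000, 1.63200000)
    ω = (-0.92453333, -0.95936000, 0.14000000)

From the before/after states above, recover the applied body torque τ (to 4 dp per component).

τ = (-0.0600, 0.0200, -0.1800)

rate change Δω = (-0.02453333, 0.04064000, -0.06000000)
gyro term ω₀×Iω₀ = (-0.0140, -0.0054, -0.0900)
I·α + gyro = (-0.0600, 0.0200, -0.1800)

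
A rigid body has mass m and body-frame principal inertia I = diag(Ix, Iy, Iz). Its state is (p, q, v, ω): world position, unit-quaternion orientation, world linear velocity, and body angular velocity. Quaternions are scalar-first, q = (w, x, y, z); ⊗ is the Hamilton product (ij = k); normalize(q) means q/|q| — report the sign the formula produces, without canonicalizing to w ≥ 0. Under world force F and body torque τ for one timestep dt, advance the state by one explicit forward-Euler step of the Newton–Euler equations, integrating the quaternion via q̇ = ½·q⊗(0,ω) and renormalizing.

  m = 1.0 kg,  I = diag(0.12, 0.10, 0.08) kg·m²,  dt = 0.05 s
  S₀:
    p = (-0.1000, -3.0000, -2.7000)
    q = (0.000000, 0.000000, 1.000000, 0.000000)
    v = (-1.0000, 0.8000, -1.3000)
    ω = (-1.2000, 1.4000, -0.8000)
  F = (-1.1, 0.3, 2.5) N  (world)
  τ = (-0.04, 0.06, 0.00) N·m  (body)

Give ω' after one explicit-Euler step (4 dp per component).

ω×(Iω) gyroscopic = (0.0224, 0.0384, 0.0336)
angular accel α = (-0.5200, 0.2160, -0.4200)
ω + α·dt = (-1.2260, 1.4108, -0.8210)

ω' = (-1.2260, 1.4108, -0.8210)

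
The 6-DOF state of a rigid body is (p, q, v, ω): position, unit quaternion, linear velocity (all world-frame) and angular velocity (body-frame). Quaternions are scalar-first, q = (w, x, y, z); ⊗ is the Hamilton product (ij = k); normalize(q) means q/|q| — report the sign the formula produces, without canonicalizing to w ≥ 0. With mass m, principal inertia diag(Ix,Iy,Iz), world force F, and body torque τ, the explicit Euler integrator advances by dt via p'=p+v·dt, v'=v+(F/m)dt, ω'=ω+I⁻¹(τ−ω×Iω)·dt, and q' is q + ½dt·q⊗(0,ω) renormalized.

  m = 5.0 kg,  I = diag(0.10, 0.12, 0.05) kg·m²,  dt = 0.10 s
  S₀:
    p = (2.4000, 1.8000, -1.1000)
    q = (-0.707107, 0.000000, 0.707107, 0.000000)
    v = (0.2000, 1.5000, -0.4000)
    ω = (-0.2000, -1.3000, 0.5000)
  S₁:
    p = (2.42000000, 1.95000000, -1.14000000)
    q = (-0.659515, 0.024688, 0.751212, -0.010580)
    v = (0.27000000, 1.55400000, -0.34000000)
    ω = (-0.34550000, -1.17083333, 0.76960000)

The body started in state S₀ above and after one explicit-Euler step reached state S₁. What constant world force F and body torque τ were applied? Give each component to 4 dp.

F = (3.5000, 2.7000, 3.0000)
τ = (-0.1000, 0.1500, 0.1400)

ω₁ − ω₀ = (-0.14550000, 0.12916667, 0.26960000)
ω₀×(Iω₀) = (0.0455, -0.0050, 0.0052)
applied torque τ = (-0.1000, 0.1500, 0.1400)
v₁ − v₀ = (0.07000000, 0.05400000, 0.06000000)
F = m·Δv/dt = (3.5000, 2.7000, 3.0000)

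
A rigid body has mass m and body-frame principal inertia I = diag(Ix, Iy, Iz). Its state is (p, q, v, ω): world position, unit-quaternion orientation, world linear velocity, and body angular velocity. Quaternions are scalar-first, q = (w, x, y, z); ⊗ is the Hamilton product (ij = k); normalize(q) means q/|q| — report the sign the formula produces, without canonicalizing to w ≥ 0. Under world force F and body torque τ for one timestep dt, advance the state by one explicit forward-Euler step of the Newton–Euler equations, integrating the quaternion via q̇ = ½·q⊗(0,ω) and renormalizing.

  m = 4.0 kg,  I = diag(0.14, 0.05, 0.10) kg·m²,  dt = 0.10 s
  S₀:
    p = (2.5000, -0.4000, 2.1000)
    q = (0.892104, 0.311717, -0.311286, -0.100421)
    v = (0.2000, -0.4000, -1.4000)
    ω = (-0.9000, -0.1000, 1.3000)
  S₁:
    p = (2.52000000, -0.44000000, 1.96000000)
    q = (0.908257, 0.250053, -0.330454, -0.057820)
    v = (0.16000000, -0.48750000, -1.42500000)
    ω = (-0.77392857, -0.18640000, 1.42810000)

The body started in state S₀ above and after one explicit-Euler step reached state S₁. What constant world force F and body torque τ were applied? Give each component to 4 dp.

F = (-1.6000, -3.5000, -1.0000)
τ = (0.1700, -0.0900, 0.1200)

Δω = ω₁−ω₀ = (0.12607143, -0.08640000, 0.12810000)
precession coupling = (-0.0065, -0.0468, -0.0081)
applied torque τ = (0.1700, -0.0900, 0.1200)
velocity change Δv = (-0.04000000, -0.08750000, -0.02500000)
m·(v₁−v₀)/dt = (-1.6000, -3.5000, -1.0000)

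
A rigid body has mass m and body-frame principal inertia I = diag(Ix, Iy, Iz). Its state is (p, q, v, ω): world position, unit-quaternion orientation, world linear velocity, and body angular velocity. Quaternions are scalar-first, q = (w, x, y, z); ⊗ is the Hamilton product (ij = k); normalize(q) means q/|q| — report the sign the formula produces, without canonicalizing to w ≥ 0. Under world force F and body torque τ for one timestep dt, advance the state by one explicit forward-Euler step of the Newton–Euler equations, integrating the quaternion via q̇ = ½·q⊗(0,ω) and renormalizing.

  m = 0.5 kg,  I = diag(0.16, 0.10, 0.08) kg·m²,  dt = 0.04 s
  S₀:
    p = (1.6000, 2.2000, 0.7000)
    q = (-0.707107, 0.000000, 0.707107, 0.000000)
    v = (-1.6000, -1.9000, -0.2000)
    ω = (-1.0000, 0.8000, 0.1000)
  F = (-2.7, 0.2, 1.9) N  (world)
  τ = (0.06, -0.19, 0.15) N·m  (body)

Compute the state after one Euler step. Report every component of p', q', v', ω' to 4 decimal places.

p' = (1.5360, 2.1240, 0.6920)
q' = (-0.7182, 0.0156, 0.6956, 0.0127)
v' = (-1.8160, -1.8840, -0.0480)
ω' = (-0.9846, 0.7272, 0.1510)

p + v·dt = (1.5360, 2.1240, 0.6920)
v' = v + a·dt = (-1.8160, -1.8840, -0.0480)
precession coupling ω×(Iω) = (-0.0016, -0.0080, 0.0480)
(τ − ω×Iω)/I = (0.3850, -1.8200, 1.2750)
new body rate ω' = (-0.9846, 0.7272, 0.1510)
2q̇ = q⊗(0,ω) = (-0.5656856, 0.7778177, -0.5656856, 0.6363963)
updated quaternion q' = (-0.7182, 0.0156, 0.6956, 0.0127)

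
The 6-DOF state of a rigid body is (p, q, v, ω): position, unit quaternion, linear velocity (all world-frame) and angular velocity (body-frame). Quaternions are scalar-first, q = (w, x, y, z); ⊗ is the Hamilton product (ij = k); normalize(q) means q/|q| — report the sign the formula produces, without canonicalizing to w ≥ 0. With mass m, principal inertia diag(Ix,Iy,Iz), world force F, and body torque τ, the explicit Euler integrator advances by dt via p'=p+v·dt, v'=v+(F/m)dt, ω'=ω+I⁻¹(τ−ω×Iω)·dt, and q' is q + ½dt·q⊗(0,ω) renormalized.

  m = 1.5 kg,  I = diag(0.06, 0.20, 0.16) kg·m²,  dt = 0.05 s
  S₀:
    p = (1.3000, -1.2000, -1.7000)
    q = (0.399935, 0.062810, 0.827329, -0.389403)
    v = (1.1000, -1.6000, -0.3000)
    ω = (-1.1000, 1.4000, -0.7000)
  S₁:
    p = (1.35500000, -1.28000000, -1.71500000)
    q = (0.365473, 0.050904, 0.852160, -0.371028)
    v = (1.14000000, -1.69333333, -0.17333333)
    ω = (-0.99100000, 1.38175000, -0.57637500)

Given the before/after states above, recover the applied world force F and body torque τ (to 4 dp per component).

Δv = v₁−v₀ = (0.04000000, -0.09333333, 0.12666667)
applied force F = (1.2000, -2.8000, 3.8000)
ω₁ − ω₀ = (0.10900000, -0.01825000, 0.12362500)
ω₀×(Iω₀) = (0.0392, -0.0770, -0.2156)
I·α + gyro = (0.1700, -0.1500, 0.1800)

F = (1.2000, -2.8000, 3.8000)
τ = (0.1700, -0.1500, 0.1800)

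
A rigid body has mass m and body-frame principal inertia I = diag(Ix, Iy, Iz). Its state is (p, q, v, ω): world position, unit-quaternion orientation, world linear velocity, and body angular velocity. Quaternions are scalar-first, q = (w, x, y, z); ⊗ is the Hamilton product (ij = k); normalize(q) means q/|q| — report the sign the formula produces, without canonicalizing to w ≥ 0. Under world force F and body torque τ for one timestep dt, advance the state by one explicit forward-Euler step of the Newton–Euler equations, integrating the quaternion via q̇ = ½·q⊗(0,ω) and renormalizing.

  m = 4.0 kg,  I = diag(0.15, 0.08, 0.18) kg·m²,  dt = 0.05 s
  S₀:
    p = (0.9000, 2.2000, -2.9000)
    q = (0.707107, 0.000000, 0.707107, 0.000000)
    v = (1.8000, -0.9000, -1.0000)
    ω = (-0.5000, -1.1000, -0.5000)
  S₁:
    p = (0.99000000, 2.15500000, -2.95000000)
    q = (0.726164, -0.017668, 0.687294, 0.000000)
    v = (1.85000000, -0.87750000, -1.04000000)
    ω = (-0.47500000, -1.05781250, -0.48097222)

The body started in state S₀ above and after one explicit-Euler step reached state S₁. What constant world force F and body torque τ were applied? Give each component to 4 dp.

ω₁ − ω₀ = (0.02500000, 0.04218750, 0.01902778)
gyro term ω₀×Iω₀ = (0.0550, -0.0075, -0.0385)
τ = I·(Δω/dt) + ω₀×(Iω₀) = (0.1300, 0.0600, 0.0300)
velocity change Δv = (0.05000000, 0.02250000, -0.04000000)
applied force F = (4.0000, 1.8000, -3.2000)

F = (4.0000, 1.8000, -3.2000)
τ = (0.1300, 0.0600, 0.0300)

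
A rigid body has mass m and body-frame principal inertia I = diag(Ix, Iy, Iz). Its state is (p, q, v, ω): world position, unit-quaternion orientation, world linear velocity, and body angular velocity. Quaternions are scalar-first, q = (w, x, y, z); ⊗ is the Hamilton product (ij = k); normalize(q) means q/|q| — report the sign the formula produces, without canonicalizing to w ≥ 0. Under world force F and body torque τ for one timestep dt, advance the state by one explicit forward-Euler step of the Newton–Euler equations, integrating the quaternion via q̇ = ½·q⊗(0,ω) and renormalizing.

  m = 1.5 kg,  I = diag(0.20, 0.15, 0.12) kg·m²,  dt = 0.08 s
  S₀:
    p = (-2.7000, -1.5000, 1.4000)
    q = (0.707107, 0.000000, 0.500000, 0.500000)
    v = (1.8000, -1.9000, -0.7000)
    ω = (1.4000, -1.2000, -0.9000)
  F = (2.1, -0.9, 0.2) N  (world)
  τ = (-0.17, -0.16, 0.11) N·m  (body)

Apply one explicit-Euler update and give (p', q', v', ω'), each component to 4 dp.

precession coupling ω×(Iω) = (-0.0324, -0.1008, 0.0840)
angular accel α = (-0.6880, -0.3947, 0.2167)
ω + α·dt = (1.3450, -1.2316, -0.8827)
Hamilton product q⊗(0,ω) = (1.0500000, 1.1399498, -0.1485284, -1.3363963)
q' = normalize(q + ½dt·q⊗(0,ω)) = (0.7466, 0.0454, 0.4924, 0.4450)
a = (1.4000, -0.6000, 0.1333)
p + v·dt = (-2.5560, -1.6520, 1.3440)
v + (F/m)dt = (1.9120, -1.9480, -0.6893)

p' = (-2.5560, -1.6520, 1.3440)
q' = (0.7466, 0.0454, 0.4924, 0.4450)
v' = (1.9120, -1.9480, -0.6893)
ω' = (1.3450, -1.2316, -0.8827)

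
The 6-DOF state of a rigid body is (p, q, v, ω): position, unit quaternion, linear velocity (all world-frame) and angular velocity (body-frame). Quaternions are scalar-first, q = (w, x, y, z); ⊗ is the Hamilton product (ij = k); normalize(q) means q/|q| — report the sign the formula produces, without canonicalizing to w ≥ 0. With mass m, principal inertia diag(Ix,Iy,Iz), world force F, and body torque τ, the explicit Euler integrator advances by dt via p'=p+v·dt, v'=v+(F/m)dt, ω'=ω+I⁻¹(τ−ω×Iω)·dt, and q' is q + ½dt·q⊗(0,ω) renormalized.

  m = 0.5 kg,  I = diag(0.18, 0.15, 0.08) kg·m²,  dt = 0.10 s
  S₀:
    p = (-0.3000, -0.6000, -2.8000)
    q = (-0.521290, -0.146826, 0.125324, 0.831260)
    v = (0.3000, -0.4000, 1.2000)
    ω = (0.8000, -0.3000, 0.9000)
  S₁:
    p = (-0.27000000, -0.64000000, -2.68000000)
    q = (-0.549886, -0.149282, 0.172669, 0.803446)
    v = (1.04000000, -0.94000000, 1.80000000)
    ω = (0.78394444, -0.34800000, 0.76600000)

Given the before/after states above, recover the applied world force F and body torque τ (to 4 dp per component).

velocity change Δv = (0.74000000, -0.54000000, 0.60000000)
F = m·Δv/dt = (3.7000, -2.7000, 3.0000)
rate change Δω = (-0.01605556, -0.04800000, -0.13400000)
applied torque τ = (-0.0100, 0.0000, -0.1000)

F = (3.7000, -2.7000, 3.0000)
τ = (-0.0100, 0.0000, -0.1000)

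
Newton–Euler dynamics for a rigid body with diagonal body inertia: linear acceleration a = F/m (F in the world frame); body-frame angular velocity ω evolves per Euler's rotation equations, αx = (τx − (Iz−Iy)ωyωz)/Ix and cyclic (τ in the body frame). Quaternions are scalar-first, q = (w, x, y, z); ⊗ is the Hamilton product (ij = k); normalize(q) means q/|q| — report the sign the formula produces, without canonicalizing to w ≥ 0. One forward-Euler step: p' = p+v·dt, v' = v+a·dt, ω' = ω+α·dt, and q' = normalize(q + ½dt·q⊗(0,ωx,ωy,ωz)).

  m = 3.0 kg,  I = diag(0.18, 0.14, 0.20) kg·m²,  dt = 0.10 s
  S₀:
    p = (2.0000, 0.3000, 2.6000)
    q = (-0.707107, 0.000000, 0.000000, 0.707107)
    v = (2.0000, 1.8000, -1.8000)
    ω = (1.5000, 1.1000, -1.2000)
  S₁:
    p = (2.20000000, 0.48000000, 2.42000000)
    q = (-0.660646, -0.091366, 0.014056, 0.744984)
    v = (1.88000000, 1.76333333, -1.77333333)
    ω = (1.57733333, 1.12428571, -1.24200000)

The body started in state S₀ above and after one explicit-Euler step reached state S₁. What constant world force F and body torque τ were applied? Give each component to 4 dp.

F = (-3.6000, -1.1000, 0.8000)
τ = (0.0600, 0.0700, -0.1500)

Δω = ω₁−ω₀ = (0.07733333, 0.02428571, -0.04200000)
ω₀×(Iω₀) = (-0.0792, 0.0360, -0.0660)
applied torque τ = (0.0600, 0.0700, -0.1500)
v₁ − v₀ = (-0.12000000, -0.03666667, 0.02666667)
applied force F = (-3.6000, -1.1000, 0.8000)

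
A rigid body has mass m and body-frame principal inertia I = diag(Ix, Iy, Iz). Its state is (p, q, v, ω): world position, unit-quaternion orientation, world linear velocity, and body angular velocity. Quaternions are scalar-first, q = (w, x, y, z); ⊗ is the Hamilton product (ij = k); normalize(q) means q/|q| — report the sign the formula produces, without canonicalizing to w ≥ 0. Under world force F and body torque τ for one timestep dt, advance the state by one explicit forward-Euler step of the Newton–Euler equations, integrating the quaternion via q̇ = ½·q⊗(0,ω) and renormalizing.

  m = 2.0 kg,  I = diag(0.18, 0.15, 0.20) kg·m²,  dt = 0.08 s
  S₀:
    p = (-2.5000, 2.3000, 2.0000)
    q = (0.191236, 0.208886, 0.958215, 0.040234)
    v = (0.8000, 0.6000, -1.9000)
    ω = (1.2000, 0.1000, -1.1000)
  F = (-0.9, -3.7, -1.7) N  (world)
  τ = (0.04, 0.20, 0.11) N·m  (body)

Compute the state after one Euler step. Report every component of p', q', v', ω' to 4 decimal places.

p' = (-2.4360, 2.3480, 1.8480)
q' = (0.1788, 0.1754, 0.9680, -0.0133)
v' = (0.7640, 0.4520, -1.9680)
ω' = (1.2202, 0.1926, -1.0546)

p + v·dt = (-2.4360, 2.3480, 1.8480)
v + (F/m)dt = (0.7640, 0.4520, -1.9680)
ω×(Iω) gyroscopic = (-0.0055, 0.0264, -0.0036)
angular accel α = (0.2528, 1.1573, 0.5680)
ω + α·dt = (1.2202, 0.1926, -1.0546)
q⊗(0,ω) = (-0.3022273, -0.8285767, 0.2971790, -1.3393290)
q + ½dt·q⊗(0,ω), renormalized = (0.1788, 0.1754, 0.9680, -0.0133)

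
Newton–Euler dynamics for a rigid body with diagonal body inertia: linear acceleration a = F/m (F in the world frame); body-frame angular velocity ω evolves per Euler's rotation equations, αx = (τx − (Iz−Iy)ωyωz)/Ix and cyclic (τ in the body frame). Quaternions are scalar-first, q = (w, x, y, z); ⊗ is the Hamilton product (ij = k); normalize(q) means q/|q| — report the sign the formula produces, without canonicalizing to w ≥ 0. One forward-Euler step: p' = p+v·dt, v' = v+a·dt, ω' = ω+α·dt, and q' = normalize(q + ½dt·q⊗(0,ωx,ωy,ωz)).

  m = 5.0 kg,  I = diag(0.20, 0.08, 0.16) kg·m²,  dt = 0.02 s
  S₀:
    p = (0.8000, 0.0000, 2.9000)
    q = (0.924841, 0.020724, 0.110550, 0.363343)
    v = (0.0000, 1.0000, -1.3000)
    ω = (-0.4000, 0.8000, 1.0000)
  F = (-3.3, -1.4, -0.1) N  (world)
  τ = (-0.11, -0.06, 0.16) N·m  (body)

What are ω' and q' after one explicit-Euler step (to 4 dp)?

angular accel α = (-0.8700, -0.5500, 0.7600)
ω' = ω + α·dt = (-0.4174, 0.7890, 1.0152)
2q̇ = q⊗(0,ω) = (-0.4434934, -0.5500608, 0.5738116, 0.9856402)
q' = normalize(q + ½dt·q⊗(0,ω)) = (0.9203, 0.0152, 0.1163, 0.3732)

ω' = (-0.4174, 0.7890, 1.0152)
q' = (0.9203, 0.0152, 0.1163, 0.3732)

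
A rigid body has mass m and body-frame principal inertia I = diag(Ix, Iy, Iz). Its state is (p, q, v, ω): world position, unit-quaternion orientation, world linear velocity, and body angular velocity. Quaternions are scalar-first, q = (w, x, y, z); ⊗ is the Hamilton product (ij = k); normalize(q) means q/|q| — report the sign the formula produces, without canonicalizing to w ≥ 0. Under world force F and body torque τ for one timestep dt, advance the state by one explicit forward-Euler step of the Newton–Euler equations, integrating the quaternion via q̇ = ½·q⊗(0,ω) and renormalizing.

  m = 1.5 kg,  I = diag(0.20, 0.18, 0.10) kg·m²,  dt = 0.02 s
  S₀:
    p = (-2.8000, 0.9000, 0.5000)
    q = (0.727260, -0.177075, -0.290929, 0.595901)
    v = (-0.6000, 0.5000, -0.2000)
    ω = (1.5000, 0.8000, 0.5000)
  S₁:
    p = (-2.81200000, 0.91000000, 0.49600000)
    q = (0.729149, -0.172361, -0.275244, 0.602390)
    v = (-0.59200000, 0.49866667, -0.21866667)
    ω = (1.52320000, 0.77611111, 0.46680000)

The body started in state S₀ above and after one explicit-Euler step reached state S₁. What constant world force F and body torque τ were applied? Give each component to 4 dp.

Δω = ω₁−ω₀ = (0.02320000, -0.02388889, -0.03320000)
precession coupling = (-0.0320, 0.0750, -0.0240)
applied torque τ = (0.2000, -0.1400, -0.1900)
velocity change Δv = (0.00800000, -0.00133333, -0.01866667)
applied force F = (0.6000, -0.1000, -1.4000)

F = (0.6000, -0.1000, -1.4000)
τ = (0.2000, -0.1400, -0.1900)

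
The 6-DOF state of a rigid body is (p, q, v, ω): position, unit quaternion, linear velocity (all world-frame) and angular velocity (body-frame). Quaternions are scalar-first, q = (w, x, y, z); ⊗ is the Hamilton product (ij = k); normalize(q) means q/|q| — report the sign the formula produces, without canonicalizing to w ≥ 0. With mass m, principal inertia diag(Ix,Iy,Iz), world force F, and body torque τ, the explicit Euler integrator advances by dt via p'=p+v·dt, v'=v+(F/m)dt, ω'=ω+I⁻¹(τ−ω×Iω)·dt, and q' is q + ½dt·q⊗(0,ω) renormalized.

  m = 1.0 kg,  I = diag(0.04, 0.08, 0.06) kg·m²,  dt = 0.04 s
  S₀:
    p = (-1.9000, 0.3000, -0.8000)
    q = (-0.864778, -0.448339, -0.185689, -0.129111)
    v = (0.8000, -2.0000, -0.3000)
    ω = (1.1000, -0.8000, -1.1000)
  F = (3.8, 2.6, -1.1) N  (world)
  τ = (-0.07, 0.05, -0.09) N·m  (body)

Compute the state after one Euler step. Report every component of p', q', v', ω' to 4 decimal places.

p' = (-1.8680, 0.2200, -0.8120)
q' = (-0.8602, -0.4651, -0.1844, -0.0988)
v' = (0.9520, -1.8960, -0.3440)
ω' = (1.0476, -0.7871, -1.1365)

angular accel α = (-1.3100, 0.3225, -0.9133)
new body rate ω' = (1.0476, -0.7871, -1.1365)
q⊗(0,ω) = (0.2025996, -0.8502867, 0.0566274, 1.5141849)
q' = normalize(q + ½dt·q⊗(0,ω)) = (-0.8602, -0.4651, -0.1844, -0.0988)
a = (3.8000, 2.6000, -1.1000)
p + v·dt = (-1.8680, 0.2200, -0.8120)
v + (F/m)dt = (0.9520, -1.8960, -0.3440)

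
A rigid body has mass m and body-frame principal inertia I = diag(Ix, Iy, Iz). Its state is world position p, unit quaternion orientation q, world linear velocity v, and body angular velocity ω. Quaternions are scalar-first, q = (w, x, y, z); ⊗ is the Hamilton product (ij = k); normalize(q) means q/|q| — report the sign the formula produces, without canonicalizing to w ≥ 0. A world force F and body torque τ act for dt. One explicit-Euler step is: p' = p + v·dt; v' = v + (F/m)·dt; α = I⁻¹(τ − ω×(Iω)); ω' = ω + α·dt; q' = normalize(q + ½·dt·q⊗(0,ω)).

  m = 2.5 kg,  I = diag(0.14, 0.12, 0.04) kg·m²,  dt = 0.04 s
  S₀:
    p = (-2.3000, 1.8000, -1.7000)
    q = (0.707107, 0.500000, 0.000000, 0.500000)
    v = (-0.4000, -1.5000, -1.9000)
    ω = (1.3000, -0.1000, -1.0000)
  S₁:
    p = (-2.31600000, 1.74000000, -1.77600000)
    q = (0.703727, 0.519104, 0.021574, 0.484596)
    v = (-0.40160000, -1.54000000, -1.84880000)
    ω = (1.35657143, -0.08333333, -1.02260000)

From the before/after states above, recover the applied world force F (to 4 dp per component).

Δv = v₁−v₀ = (-0.00160000, -0.04000000, 0.05120000)
m·(v₁−v₀)/dt = (-0.1000, -2.5000, 3.2000)

F = (-0.1000, -2.5000, 3.2000)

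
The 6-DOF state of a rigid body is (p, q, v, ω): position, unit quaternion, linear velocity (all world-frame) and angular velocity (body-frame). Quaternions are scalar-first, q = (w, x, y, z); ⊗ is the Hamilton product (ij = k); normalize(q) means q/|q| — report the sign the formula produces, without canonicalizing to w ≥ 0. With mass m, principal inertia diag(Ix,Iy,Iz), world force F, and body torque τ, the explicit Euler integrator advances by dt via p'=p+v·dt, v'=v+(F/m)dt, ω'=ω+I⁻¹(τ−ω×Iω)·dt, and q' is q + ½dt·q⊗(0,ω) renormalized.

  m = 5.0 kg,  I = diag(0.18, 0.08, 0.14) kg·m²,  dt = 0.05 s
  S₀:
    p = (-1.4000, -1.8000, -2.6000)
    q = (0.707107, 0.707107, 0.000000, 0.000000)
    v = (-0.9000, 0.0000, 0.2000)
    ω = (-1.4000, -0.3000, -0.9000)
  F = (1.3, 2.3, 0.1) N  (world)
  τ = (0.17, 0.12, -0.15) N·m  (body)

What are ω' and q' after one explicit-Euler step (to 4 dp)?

ω' = (-1.3573, -0.2565, -0.9386)
q' = (0.7312, 0.6817, 0.0106, -0.0212)

ω×(Iω) gyroscopic = (0.0162, 0.0504, -0.0420)
(τ − ω×Iω)/I = (0.8544, 0.8700, -0.7714)
ω + α·dt = (-1.3573, -0.2565, -0.9386)
2q̇ = q⊗(0,ω) = (0.9899498, -0.9899498, 0.4242642, -0.8485284)
q + ½dt·q⊗(0,ω), renormalized = (0.7312, 0.6817, 0.0106, -0.0212)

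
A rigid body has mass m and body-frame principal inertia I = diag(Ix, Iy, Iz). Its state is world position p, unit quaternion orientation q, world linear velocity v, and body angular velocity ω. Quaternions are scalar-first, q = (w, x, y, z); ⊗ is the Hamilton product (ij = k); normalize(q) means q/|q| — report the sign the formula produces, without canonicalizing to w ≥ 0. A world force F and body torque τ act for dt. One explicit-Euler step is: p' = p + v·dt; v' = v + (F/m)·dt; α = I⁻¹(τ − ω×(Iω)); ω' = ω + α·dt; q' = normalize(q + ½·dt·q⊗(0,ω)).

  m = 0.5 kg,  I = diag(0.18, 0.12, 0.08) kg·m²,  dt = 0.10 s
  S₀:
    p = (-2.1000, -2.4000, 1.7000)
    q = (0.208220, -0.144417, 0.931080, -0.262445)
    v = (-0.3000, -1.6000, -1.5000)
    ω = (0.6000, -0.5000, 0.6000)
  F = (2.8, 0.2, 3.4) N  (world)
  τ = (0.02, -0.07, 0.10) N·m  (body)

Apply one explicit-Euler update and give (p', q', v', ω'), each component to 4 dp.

a = (5.6000, 0.4000, 6.8000)
new position p' = (-2.1300, -2.5600, 1.5500)
new velocity v' = (0.2600, -1.5600, -0.8200)
ω×(Iω) gyroscopic = (0.0120, 0.0360, 0.0180)
angular accel α = (0.0444, -0.8833, 1.0250)
new body rate ω' = (0.6044, -0.5883, 0.7025)
q⊗(0,ω) = (0.7096572, 0.5523575, -0.1749268, -0.3615075)
q + ½dt·q⊗(0,ω), renormalized = (0.2434, -0.1167, 0.9212, -0.2802)

p' = (-2.1300, -2.5600, 1.5500)
q' = (0.2434, -0.1167, 0.9212, -0.2802)
v' = (0.2600, -1.5600, -0.8200)
ω' = (0.6044, -0.5883, 0.7025)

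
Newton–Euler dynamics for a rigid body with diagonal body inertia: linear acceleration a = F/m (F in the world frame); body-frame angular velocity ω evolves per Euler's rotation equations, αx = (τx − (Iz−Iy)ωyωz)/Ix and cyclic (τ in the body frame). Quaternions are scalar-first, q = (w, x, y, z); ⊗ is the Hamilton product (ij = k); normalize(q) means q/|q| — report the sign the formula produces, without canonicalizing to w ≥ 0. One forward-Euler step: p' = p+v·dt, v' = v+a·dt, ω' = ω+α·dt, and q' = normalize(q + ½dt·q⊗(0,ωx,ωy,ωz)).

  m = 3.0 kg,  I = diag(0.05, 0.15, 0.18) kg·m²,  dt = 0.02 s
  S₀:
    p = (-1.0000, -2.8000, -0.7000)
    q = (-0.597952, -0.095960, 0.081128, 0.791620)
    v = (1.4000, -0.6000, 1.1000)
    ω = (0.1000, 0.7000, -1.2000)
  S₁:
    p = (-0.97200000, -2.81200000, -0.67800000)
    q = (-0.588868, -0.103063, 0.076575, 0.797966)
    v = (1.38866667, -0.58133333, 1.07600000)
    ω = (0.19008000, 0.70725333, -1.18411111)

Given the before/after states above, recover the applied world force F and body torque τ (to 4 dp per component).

F = (-1.7000, 2.8000, -3.6000)
τ = (0.2000, 0.0700, 0.1500)

ω₁ − ω₀ = (0.09008000, 0.00725333, 0.01588889)
precession coupling = (-0.0252, 0.0156, 0.0070)
I·α + gyro = (0.2000, 0.0700, 0.1500)
velocity change Δv = (-0.01133333, 0.01866667, -0.02400000)
F = m·Δv/dt = (-1.7000, 2.8000, -3.6000)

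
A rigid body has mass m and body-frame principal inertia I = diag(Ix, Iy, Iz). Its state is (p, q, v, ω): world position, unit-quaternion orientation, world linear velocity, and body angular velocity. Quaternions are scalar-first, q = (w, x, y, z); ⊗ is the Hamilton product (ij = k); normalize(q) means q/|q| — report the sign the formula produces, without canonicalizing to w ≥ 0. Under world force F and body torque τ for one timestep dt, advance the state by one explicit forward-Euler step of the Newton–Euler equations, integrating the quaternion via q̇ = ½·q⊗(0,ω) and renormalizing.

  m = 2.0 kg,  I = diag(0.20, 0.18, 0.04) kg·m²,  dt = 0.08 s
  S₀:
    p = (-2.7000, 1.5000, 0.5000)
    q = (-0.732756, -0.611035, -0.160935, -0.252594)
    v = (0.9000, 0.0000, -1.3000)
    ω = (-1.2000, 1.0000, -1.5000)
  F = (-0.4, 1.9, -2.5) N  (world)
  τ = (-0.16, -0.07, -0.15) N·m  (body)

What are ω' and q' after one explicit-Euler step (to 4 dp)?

ω' = (-1.3480, 0.8409, -1.8480)
q' = (-0.7679, -0.5540, -0.2140, -0.2399)

gyro term ω×Iω = (0.2100, 0.2880, 0.0240)
(τ − ω×Iω)/I = (-1.8500, -1.9889, -4.3500)
ω + α·dt = (-1.3480, 0.8409, -1.8480)
Hamilton product q⊗(0,ω) = (-0.9511980, 1.3733037, -1.3461957, 0.2949770)
q' = normalize(q + ½dt·q⊗(0,ω)) = (-0.7679, -0.5540, -0.2140, -0.2399)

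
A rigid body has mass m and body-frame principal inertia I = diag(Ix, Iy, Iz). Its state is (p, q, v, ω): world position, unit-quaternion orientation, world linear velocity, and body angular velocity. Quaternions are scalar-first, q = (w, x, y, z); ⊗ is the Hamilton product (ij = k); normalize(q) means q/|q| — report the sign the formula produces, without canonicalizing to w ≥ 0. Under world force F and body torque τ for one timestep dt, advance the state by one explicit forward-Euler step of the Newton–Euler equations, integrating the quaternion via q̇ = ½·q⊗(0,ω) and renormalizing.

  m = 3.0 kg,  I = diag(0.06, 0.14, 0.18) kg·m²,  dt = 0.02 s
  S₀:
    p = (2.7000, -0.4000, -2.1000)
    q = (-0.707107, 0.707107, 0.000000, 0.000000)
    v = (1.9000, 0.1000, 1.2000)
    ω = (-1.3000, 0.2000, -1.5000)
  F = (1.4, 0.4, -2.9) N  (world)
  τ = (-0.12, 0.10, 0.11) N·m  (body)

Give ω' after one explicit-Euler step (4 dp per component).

ω×(Iω) gyroscopic = (-0.0120, -0.2340, -0.0208)
(τ − ω×Iω)/I = (-1.8000, 2.3857, 0.7267)
ω' = ω + α·dt = (-1.3360, 0.2477, -1.4855)

ω' = (-1.3360, 0.2477, -1.4855)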